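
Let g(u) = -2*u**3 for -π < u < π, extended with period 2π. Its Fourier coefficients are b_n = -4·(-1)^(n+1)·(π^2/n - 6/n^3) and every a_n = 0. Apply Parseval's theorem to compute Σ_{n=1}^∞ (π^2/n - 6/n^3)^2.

pi**6/14

Parseval: Σ b_n^2 = (1/π) ∫_{-π}^{π} g(u)^2 du = 8*pi**6/7.
b_n^2 = 16·(π^2/n - 6/n^3)^2, so the sum equals (8*pi**6/7)/16 = pi**6/14.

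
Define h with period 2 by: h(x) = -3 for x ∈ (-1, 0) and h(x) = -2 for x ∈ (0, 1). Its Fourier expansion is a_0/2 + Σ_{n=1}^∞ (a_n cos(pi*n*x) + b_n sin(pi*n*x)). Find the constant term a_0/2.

-5/2

a_0 = ∫_{-1}^{1} h(x) dx = -5.
So the constant term a_0/2 = -5/2.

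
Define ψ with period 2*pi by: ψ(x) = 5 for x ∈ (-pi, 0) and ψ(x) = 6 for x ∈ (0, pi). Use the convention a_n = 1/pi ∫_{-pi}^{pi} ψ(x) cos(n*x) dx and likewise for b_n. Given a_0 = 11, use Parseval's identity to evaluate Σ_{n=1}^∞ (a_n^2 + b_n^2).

1/2

Parseval: a_0^2/2 + Σ_{n≥1} (a_n^2+b_n^2) = 1/pi ∫_{-pi}^{pi} ψ(x)^2 dx = 61.
Subtract a_0^2/2 = 121/2: Σ (a_n^2+b_n^2) = 1/2.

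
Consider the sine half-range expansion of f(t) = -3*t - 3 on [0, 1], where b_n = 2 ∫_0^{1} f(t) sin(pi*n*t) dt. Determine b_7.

b_7 = 2 ∫_0^{1} (-3*t - 3) sin(7*pi*t) dt.
Integrating by parts (boundary term plus one more integral), an antiderivative of (-3*t - 3) sin(7*pi*t) is 3*t*cos(7*pi*t)/(7*pi) - 3*sin(7*pi*t)/(49*pi**2) + 3*cos(7*pi*t)/(7*pi); evaluating from 0 to 1: ∫_{0}^{1} (-3*t - 3) sin(7*pi*t) dt = (-6/(7*pi)) - (3/(7*pi)) = -9/(7*pi).
Hence b_7 = 2·(-9/(7*pi)) = -18/(7*pi).

-18/(7*pi)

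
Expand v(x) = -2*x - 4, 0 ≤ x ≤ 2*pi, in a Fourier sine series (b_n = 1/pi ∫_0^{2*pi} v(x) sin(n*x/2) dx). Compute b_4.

2

b_4 = 1/pi ∫_0^{2*pi} (-2*x - 4) sin(2*x) dx.
Integrating by parts (boundary term plus one more integral), an antiderivative of (-2*x - 4) sin(2*x) is x*cos(2*x) - sin(2*x)/2 + 2*cos(2*x); evaluating from 0 to 2*pi: ∫_{0}^{2*pi} (-2*x - 4) sin(2*x) dx = (2 + 2*pi) - (2) = 2*pi.
Hence b_4 = (1/pi)·(2*pi) = 2.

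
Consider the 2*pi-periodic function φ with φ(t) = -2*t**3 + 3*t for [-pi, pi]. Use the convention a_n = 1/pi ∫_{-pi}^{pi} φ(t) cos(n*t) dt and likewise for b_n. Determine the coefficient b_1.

b_1 = 1/pi ∫_{-pi}^{pi} φ(t) sin(t) dt.
φ is odd and sin(t) is odd, so the integrand is even and b_1 = 2/pi ∫_0^{pi} φ(t) sin(t) dt.
Integrating by parts three times (tabular method), an antiderivative of (-2*t**3 + 3*t) sin(t) is 2*t**3*cos(t) - 6*t**2*sin(t) - 15*t*cos(t) + 15*sin(t); evaluating from 0 to pi: ∫_{0}^{pi} (-2*t**3 + 3*t) sin(t) dt = (pi*(15 - 2*pi**2)) - (0) = pi*(15 - 2*pi**2).
Hence b_1 = (2/pi)·(pi*(15 - 2*pi**2)) = 30 - 4*pi**2.

30 - 4*pi**2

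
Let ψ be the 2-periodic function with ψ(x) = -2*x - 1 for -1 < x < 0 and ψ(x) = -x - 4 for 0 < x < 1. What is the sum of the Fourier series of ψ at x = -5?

-2

x = -5 differs from x = -1 by -2 full period(s), and the series is 2-periodic.
At x = -1 the one-sided limits are ψ(-1^-) = -5 and ψ(-1^+) = 1.
By Dirichlet's theorem the series converges to their average, [(-5) + (1)]/2 = -2.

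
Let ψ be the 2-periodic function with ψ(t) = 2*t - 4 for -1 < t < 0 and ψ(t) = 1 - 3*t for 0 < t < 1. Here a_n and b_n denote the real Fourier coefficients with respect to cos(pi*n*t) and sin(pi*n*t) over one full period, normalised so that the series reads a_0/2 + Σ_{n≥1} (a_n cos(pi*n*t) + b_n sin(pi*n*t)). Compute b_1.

b_1 = ∫_{-1}^{1} ψ(t) sin(pi*t) dt.
Split the integral at the breakpoints.
Integrating by parts (boundary term plus one more integral), an antiderivative of (2*t - 4) sin(pi*t) is -2*t*cos(pi*t)/pi + 2*sin(pi*t)/pi**2 + 4*cos(pi*t)/pi; evaluating from -1 to 0: ∫_{-1}^{0} (2*t - 4) sin(pi*t) dt = (4/pi) - (-6/pi) = 10/pi.
Integrating by parts (boundary term plus one more integral), an antiderivative of (1 - 3*t) sin(pi*t) is 3*t*cos(pi*t)/pi - 3*sin(pi*t)/pi**2 - cos(pi*t)/pi; evaluating from 0 to 1: ∫_{0}^{1} (1 - 3*t) sin(pi*t) dt = (-2/pi) - (-1/pi) = -1/pi.
Summing the pieces gives b_1 = 9/pi.

9/pi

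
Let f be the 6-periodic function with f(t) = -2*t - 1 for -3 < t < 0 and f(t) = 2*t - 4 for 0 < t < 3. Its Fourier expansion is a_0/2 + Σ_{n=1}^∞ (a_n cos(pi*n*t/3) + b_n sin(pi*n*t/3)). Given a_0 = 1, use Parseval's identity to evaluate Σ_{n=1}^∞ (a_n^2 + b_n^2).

21/2

Parseval: a_0^2/2 + Σ_{n≥1} (a_n^2+b_n^2) = 1/3 ∫_{-3}^{3} f(t)^2 dt = 11.
Subtract a_0^2/2 = 1/2: Σ (a_n^2+b_n^2) = 21/2.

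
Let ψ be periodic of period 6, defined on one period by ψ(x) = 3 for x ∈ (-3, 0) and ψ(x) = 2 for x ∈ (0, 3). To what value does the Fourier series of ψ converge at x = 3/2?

2

ψ is continuous at x = 3/2 with value 2, so the series converges to 2 there.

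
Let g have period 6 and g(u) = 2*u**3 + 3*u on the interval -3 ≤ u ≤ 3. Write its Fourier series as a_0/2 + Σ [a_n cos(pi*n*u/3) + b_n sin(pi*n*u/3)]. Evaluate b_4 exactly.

b_4 = 1/3 ∫_{-3}^{3} g(u) sin(4*pi*u/3) du.
g is odd and sin(4*pi*u/3) is odd, so the integrand is even and b_4 = 2/3 ∫_0^{3} g(u) sin(4*pi*u/3) du.
Integrating by parts three times (tabular method), an antiderivative of (2*u**3 + 3*u) sin(4*pi*u/3) is -3*u**3*cos(4*pi*u/3)/(2*pi) + 27*u**2*sin(4*pi*u/3)/(8*pi**2) - 9*u*cos(4*pi*u/3)/(4*pi) + 81*u*cos(4*pi*u/3)/(16*pi**3) - 243*sin(4*pi*u/3)/(64*pi**4) + 27*sin(4*pi*u/3)/(16*pi**2); evaluating from 0 to 3: ∫_{0}^{3} (2*u**3 + 3*u) sin(4*pi*u/3) du = (27*(9 - 28*pi**2)/(16*pi**3)) - (0) = 27*(9 - 28*pi**2)/(16*pi**3).
Hence b_4 = (2/3)·(27*(9 - 28*pi**2)/(16*pi**3)) = 9*(9 - 28*pi**2)/(8*pi**3).

9*(9 - 28*pi**2)/(8*pi**3)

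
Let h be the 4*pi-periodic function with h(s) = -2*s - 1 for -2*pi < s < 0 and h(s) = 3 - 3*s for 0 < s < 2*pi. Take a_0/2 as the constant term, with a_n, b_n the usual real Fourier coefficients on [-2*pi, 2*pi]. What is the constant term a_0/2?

a_0 = (1/(2*pi)) ∫_{-2*pi}^{2*pi} h(s) ds = (1/(2*pi)) · (2*pi*(2 - pi)) = 2 - pi.
So the constant term a_0/2 = 1 - pi/2.

1 - pi/2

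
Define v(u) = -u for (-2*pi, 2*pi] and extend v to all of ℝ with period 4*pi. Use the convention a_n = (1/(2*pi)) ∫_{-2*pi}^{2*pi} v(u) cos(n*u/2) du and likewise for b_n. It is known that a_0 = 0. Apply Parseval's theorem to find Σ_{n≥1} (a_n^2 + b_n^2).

8*pi**2/3

Parseval: a_0^2/2 + Σ_{n≥1} (a_n^2+b_n^2) = (1/(2*pi)) ∫_{-2*pi}^{2*pi} v(u)^2 du = 8*pi**2/3.
Subtract a_0^2/2 = 0: Σ (a_n^2+b_n^2) = 8*pi**2/3.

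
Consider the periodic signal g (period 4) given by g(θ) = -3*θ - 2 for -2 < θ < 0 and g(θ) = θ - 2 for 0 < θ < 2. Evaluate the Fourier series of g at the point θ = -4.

θ = -4 differs from θ = 0 by -1 full period(s), and the series is 4-periodic.
g is continuous at θ = 0 with value -2, so the series converges to -2 there.

-2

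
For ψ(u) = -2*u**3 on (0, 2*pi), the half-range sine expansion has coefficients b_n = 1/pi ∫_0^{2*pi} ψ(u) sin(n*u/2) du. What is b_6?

-8/9 + 16*pi**2/3

b_6 = 1/pi ∫_0^{2*pi} (-2*u**3) sin(3*u) du.
Integrating by parts three times (tabular method), an antiderivative of (-2*u**3) sin(3*u) is 2*u**3*cos(3*u)/3 - 2*u**2*sin(3*u)/3 - 4*u*cos(3*u)/9 + 4*sin(3*u)/27; evaluating from 0 to 2*pi: ∫_{0}^{2*pi} (-2*u**3) sin(3*u) du = (8*pi*(-1 + 6*pi**2)/9) - (0) = 8*pi*(-1 + 6*pi**2)/9.
Hence b_6 = (1/pi)·(8*pi*(-1 + 6*pi**2)/9) = -8/9 + 16*pi**2/3.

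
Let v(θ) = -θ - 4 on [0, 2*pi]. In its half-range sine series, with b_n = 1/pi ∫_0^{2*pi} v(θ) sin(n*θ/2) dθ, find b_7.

b_7 = 1/pi ∫_0^{2*pi} (-θ - 4) sin(7*θ/2) dθ.
Integrating by parts (boundary term plus one more integral), an antiderivative of (-θ - 4) sin(7*θ/2) is 2*θ*cos(7*θ/2)/7 - 4*sin(7*θ/2)/49 + 8*cos(7*θ/2)/7; evaluating from 0 to 2*pi: ∫_{0}^{2*pi} (-θ - 4) sin(7*θ/2) dθ = (-4*pi/7 - 8/7) - (8/7) = -16/7 - 4*pi/7.
Hence b_7 = (1/pi)·(-16/7 - 4*pi/7) = 4*(-4 - pi)/(7*pi).

4*(-4 - pi)/(7*pi)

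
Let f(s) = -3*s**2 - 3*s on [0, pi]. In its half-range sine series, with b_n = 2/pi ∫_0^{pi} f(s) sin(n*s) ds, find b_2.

b_2 = 2/pi ∫_0^{pi} (-3*s**2 - 3*s) sin(2*s) ds.
Integrating by parts twice (tabular method), an antiderivative of (-3*s**2 - 3*s) sin(2*s) is 3*s**2*cos(2*s)/2 - 3*s*sin(2*s)/2 + 3*s*cos(2*s)/2 - 3*sin(2*s)/4 - 3*cos(2*s)/4; evaluating from 0 to pi: ∫_{0}^{pi} (-3*s**2 - 3*s) sin(2*s) ds = (-3/4 + 3*pi/2 + 3*pi**2/2) - (-3/4) = 3*pi*(1 + pi)/2.
Hence b_2 = (2/pi)·(3*pi*(1 + pi)/2) = 3 + 3*pi.

3 + 3*pi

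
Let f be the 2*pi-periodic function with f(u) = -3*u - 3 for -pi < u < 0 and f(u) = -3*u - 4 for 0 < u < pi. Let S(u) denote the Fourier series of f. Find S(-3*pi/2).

-3*pi/2 - 4

u = -3*pi/2 differs from u = pi/2 by -1 full period(s), and the series is 2*pi-periodic.
f is continuous at u = pi/2 with value -3*pi/2 - 4, so the series converges to -3*pi/2 - 4 there.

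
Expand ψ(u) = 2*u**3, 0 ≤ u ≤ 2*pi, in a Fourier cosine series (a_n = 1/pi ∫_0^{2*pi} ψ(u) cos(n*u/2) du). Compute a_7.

a_7 = 1/pi ∫_0^{2*pi} (2*u**3) cos(7*u/2) du.
Integrating by parts three times (tabular method), an antiderivative of (2*u**3) cos(7*u/2) is 4*u**3*sin(7*u/2)/7 + 24*u**2*cos(7*u/2)/49 - 96*u*sin(7*u/2)/343 - 192*cos(7*u/2)/2401; evaluating from 0 to 2*pi: ∫_{0}^{2*pi} (2*u**3) cos(7*u/2) du = (192/2401 - 96*pi**2/49) - (-192/2401) = 384/2401 - 96*pi**2/49.
Hence a_7 = (1/pi)·(384/2401 - 96*pi**2/49) = 96*(4 - 49*pi**2)/(2401*pi).

96*(4 - 49*pi**2)/(2401*pi)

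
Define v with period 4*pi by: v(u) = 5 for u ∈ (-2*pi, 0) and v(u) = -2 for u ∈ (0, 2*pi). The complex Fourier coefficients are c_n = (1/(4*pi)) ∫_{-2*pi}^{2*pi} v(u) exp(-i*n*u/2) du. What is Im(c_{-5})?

Since v is real-valued, Im(c_{-5}) = -(1/(4*pi)) ∫_{-2*pi}^{2*pi} v(u) sin(-5*u/2) du = b_{5}/2.
Split the integral at the breakpoints.
Directly, an antiderivative of (5) sin(-5*u/2) is 2*cos(5*u/2); evaluating from -2*pi to 0: ∫_{-2*pi}^{0} (5) sin(-5*u/2) du = (2) - (-2) = 4.
Directly, an antiderivative of (-2) sin(-5*u/2) is -4*cos(5*u/2)/5; evaluating from 0 to 2*pi: ∫_{0}^{2*pi} (-2) sin(-5*u/2) du = (4/5) - (-4/5) = 8/5.
So ∫_{-2*pi}^{2*pi} v(u) sin(-5*u/2) du = 28/5.
Hence Im(c_{-5}) = (-1/(4*pi))·(28/5) = -7/(5*pi).

-7/(5*pi)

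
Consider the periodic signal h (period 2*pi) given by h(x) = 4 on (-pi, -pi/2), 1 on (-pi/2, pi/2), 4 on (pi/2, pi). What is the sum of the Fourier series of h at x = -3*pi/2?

5/2

x = -3*pi/2 differs from x = pi/2 by -1 full period(s), and the series is 2*pi-periodic.
At x = pi/2 the one-sided limits are h(pi/2^-) = 1 and h(pi/2^+) = 4.
By Dirichlet's theorem the series converges to their average, [(1) + (4)]/2 = 5/2.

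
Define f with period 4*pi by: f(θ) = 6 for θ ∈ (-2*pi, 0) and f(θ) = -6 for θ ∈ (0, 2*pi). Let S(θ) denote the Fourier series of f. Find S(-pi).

6

f is continuous at θ = -pi with value 6, so the series converges to 6 there.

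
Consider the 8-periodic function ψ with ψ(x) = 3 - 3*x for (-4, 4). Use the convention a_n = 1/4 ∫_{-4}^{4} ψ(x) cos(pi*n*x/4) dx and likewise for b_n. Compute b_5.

b_5 = 1/4 ∫_{-4}^{4} ψ(x) sin(5*pi*x/4) dx.
Integrating by parts (boundary term plus one more integral), an antiderivative of (3 - 3*x) sin(5*pi*x/4) is 12*x*cos(5*pi*x/4)/(5*pi) - 48*sin(5*pi*x/4)/(25*pi**2) - 12*cos(5*pi*x/4)/(5*pi); evaluating from -4 to 4: ∫_{-4}^{4} (3 - 3*x) sin(5*pi*x/4) dx = (-36/(5*pi)) - (12/pi) = -96/(5*pi).
Hence b_5 = (1/4)·(-96/(5*pi)) = -24/(5*pi).

-24/(5*pi)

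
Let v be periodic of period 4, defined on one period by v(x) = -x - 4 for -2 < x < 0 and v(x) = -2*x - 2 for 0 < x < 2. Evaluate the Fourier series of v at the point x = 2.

-4

x = 2 differs from x = -2 by 1 full period(s), and the series is 4-periodic.
At x = -2 the one-sided limits are v(-2^-) = -6 and v(-2^+) = -2.
By Dirichlet's theorem the series converges to their average, [(-6) + (-2)]/2 = -4.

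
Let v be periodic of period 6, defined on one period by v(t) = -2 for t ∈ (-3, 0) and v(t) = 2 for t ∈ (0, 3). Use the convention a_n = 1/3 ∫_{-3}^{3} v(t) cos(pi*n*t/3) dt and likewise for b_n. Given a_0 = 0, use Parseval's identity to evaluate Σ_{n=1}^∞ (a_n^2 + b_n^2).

Parseval: a_0^2/2 + Σ_{n≥1} (a_n^2+b_n^2) = 1/3 ∫_{-3}^{3} v(t)^2 dt = 8.
Subtract a_0^2/2 = 0: Σ (a_n^2+b_n^2) = 8.

8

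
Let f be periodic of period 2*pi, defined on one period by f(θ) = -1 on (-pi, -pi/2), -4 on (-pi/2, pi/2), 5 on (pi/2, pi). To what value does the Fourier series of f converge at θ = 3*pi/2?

θ = 3*pi/2 differs from θ = -pi/2 by 1 full period(s), and the series is 2*pi-periodic.
At θ = -pi/2 the one-sided limits are f(-pi/2^-) = -1 and f(-pi/2^+) = -4.
By Dirichlet's theorem the series converges to their average, [(-1) + (-4)]/2 = -5/2.

-5/2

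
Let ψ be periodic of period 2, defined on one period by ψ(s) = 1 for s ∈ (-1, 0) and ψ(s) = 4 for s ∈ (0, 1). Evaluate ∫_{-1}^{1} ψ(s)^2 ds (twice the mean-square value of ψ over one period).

∫_{-1}^{1} ψ(s)^2 ds = 17.

17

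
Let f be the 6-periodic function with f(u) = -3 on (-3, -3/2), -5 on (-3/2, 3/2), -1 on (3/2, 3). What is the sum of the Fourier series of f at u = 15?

-2

u = 15 differs from u = 3 by 2 full period(s), and the series is 6-periodic.
At u = 3 the one-sided limits are f(3^-) = -1 and f(3^+) = -3.
By Dirichlet's theorem the series converges to their average, [(-1) + (-3)]/2 = -2.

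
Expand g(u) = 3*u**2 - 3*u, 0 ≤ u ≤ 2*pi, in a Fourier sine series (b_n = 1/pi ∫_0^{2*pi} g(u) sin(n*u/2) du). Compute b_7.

12*(-49*pi - 8 + 98*pi**2)/(343*pi)

b_7 = 1/pi ∫_0^{2*pi} (3*u**2 - 3*u) sin(7*u/2) du.
Integrating by parts twice (tabular method), an antiderivative of (3*u**2 - 3*u) sin(7*u/2) is -6*u**2*cos(7*u/2)/7 + 24*u*sin(7*u/2)/49 + 6*u*cos(7*u/2)/7 - 12*sin(7*u/2)/49 + 48*cos(7*u/2)/343; evaluating from 0 to 2*pi: ∫_{0}^{2*pi} (3*u**2 - 3*u) sin(7*u/2) du = (-12*pi/7 - 48/343 + 24*pi**2/7) - (48/343) = -12*pi/7 - 96/343 + 24*pi**2/7.
Hence b_7 = (1/pi)·(-12*pi/7 - 96/343 + 24*pi**2/7) = 12*(-49*pi - 8 + 98*pi**2)/(343*pi).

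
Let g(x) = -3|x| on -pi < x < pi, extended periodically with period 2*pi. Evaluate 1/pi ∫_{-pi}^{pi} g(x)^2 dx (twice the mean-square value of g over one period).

1/pi ∫_{-pi}^{pi} g(x)^2 dx = 1/pi · (6*pi**3) = 6*pi**2.

6*pi**2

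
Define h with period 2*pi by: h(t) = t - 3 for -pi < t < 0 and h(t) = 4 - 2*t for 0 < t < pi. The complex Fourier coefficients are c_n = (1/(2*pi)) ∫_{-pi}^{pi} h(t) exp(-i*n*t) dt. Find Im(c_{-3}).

Since h is real-valued, Im(c_{-3}) = -(1/(2*pi)) ∫_{-pi}^{pi} h(t) sin(-3*t) dt = b_{3}/2.
Split the integral at the breakpoints.
Integrating by parts (boundary term plus one more integral), an antiderivative of (t - 3) sin(-3*t) is t*cos(3*t)/3 - sin(3*t)/9 - cos(3*t); evaluating from -pi to 0: ∫_{-pi}^{0} (t - 3) sin(-3*t) dt = (-1) - (1 + pi/3) = -2 - pi/3.
Integrating by parts (boundary term plus one more integral), an antiderivative of (4 - 2*t) sin(-3*t) is -2*t*cos(3*t)/3 + 2*sin(3*t)/9 + 4*cos(3*t)/3; evaluating from 0 to pi: ∫_{0}^{pi} (4 - 2*t) sin(-3*t) dt = (-4/3 + 2*pi/3) - (4/3) = -8/3 + 2*pi/3.
So ∫_{-pi}^{pi} h(t) sin(-3*t) dt = -14/3 + pi/3.
Hence Im(c_{-3}) = (-1/(2*pi))·(-14/3 + pi/3) = (14 - pi)/(6*pi).

(14 - pi)/(6*pi)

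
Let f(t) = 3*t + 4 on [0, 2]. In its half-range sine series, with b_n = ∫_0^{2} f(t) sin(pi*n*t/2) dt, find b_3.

b_3 = ∫_0^{2} (3*t + 4) sin(3*pi*t/2) dt.
Integrating by parts (boundary term plus one more integral), an antiderivative of (3*t + 4) sin(3*pi*t/2) is -2*t*cos(3*pi*t/2)/pi + 4*sin(3*pi*t/2)/(3*pi**2) - 8*cos(3*pi*t/2)/(3*pi); evaluating from 0 to 2: ∫_{0}^{2} (3*t + 4) sin(3*pi*t/2) dt = (20/(3*pi)) - (-8/(3*pi)) = 28/(3*pi).
Hence b_3 = 28/(3*pi).

28/(3*pi)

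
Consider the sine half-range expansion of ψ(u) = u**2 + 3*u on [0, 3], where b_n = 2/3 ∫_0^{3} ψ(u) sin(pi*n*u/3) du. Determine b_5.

b_5 = 2/3 ∫_0^{3} (u**2 + 3*u) sin(5*pi*u/3) du.
Integrating by parts twice (tabular method), an antiderivative of (u**2 + 3*u) sin(5*pi*u/3) is -3*u**2*cos(5*pi*u/3)/(5*pi) + 18*u*sin(5*pi*u/3)/(25*pi**2) - 9*u*cos(5*pi*u/3)/(5*pi) + 27*sin(5*pi*u/3)/(25*pi**2) + 54*cos(5*pi*u/3)/(125*pi**3); evaluating from 0 to 3: ∫_{0}^{3} (u**2 + 3*u) sin(5*pi*u/3) du = (54*(-1 + 25*pi**2)/(125*pi**3)) - (54/(125*pi**3)) = 54*(-2 + 25*pi**2)/(125*pi**3).
Hence b_5 = (2/3)·(54*(-2 + 25*pi**2)/(125*pi**3)) = 36*(-2 + 25*pi**2)/(125*pi**3).

36*(-2 + 25*pi**2)/(125*pi**3)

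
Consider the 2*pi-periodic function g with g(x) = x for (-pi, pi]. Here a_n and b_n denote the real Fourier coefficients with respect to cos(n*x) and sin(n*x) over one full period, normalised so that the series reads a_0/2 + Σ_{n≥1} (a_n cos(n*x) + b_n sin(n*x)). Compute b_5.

b_5 = 1/pi ∫_{-pi}^{pi} g(x) sin(5*x) dx.
g is odd and sin(5*x) is odd, so the integrand is even and b_5 = 2/pi ∫_0^{pi} g(x) sin(5*x) dx.
Integrating by parts (boundary term plus one more integral), an antiderivative of (x) sin(5*x) is -x*cos(5*x)/5 + sin(5*x)/25; evaluating from 0 to pi: ∫_{0}^{pi} (x) sin(5*x) dx = (pi/5) - (0) = pi/5.
Hence b_5 = (2/pi)·(pi/5) = 2/5.

2/5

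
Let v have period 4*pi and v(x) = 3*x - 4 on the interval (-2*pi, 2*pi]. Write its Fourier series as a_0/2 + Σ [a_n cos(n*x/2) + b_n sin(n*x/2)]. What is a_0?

a_0 = (1/(2*pi)) ∫_{-2*pi}^{2*pi} v(x) dx = (1/(2*pi)) · (-16*pi) = -8.

-8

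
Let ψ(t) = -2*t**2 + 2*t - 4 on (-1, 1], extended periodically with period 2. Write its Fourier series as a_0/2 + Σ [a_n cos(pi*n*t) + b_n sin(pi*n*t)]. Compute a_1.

8/pi**2

a_1 = ∫_{-1}^{1} ψ(t) cos(pi*t) dt.
Integrating by parts twice (tabular method), an antiderivative of (-2*t**2 + 2*t - 4) cos(pi*t) is -2*t**2*sin(pi*t)/pi + 2*t*sin(pi*t)/pi - 4*t*cos(pi*t)/pi**2 - 4*sin(pi*t)/pi + 4*sin(pi*t)/pi**3 + 2*cos(pi*t)/pi**2; evaluating from -1 to 1: ∫_{-1}^{1} (-2*t**2 + 2*t - 4) cos(pi*t) dt = (2/pi**2) - (-6/pi**2) = 8/pi**2.
Hence a_1 = 8/pi**2.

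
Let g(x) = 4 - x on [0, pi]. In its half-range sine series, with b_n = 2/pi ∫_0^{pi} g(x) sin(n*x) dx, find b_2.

b_2 = 2/pi ∫_0^{pi} (4 - x) sin(2*x) dx.
Integrating by parts (boundary term plus one more integral), an antiderivative of (4 - x) sin(2*x) is x*cos(2*x)/2 - sin(2*x)/4 - 2*cos(2*x); evaluating from 0 to pi: ∫_{0}^{pi} (4 - x) sin(2*x) dx = (-2 + pi/2) - (-2) = pi/2.
Hence b_2 = (2/pi)·(pi/2) = 1.

1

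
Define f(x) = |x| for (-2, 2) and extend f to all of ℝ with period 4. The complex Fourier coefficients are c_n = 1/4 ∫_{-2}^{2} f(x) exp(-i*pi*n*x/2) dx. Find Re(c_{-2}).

0

Since f is real-valued, Re(c_{-2}) = 1/4 ∫_{-2}^{2} f(x) cos(-pi*x) dx = a_{2}/2.
f is even and cos(-pi*x) is even, so the integrand is even: ∫_{-2}^{2} f(x) cos(-pi*x) dx = 2∫_0^{2} f(x) cos(-pi*x) dx.
Integrating by parts (boundary term plus one more integral), an antiderivative of (x) cos(-pi*x) is x*sin(pi*x)/pi + cos(pi*x)/pi**2; evaluating from 0 to 2: ∫_{0}^{2} (x) cos(-pi*x) dx = (pi**(-2)) - (pi**(-2)) = 0.
So ∫_{-2}^{2} f(x) cos(-pi*x) dx = 0.
Hence Re(c_{-2}) = (1/4)·(0) = 0.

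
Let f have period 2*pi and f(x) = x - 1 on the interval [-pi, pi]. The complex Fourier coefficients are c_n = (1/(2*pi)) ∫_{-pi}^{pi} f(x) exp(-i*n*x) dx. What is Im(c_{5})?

Since f is real-valued, Im(c_{5}) = -(1/(2*pi)) ∫_{-pi}^{pi} f(x) sin(5*x) dx = -b_{5}/2.
Integrating by parts (boundary term plus one more integral), an antiderivative of (x - 1) sin(5*x) is -x*cos(5*x)/5 + sin(5*x)/25 + cos(5*x)/5; evaluating from -pi to pi: ∫_{-pi}^{pi} (x - 1) sin(5*x) dx = (-1/5 + pi/5) - (-pi/5 - 1/5) = 2*pi/5.
Hence Im(c_{5}) = (-1/(2*pi))·(2*pi/5) = -1/5.

-1/5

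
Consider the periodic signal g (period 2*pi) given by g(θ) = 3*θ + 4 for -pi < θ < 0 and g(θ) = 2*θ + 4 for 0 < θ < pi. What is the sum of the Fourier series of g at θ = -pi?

4 - pi/2

At θ = -pi the one-sided limits are g(-pi^-) = 4 + 2*pi and g(-pi^+) = 4 - 3*pi.
By Dirichlet's theorem the series converges to their average, [(4 + 2*pi) + (4 - 3*pi)]/2 = 4 - pi/2.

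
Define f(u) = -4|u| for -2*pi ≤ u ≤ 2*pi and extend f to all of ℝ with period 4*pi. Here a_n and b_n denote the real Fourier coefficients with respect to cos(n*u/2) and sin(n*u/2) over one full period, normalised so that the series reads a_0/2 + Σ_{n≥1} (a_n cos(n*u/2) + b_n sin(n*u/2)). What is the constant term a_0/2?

a_0 = (1/(2*pi)) ∫_{-2*pi}^{2*pi} f(u) du = (1/(2*pi)) · (-16*pi**2) = -8*pi.
So the constant term a_0/2 = -4*pi.

-4*pi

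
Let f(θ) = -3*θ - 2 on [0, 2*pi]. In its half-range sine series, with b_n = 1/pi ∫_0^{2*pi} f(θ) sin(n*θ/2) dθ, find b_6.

2

b_6 = 1/pi ∫_0^{2*pi} (-3*θ - 2) sin(3*θ) dθ.
Integrating by parts (boundary term plus one more integral), an antiderivative of (-3*θ - 2) sin(3*θ) is θ*cos(3*θ) - sin(3*θ)/3 + 2*cos(3*θ)/3; evaluating from 0 to 2*pi: ∫_{0}^{2*pi} (-3*θ - 2) sin(3*θ) dθ = (2/3 + 2*pi) - (2/3) = 2*pi.
Hence b_6 = (1/pi)·(2*pi) = 2.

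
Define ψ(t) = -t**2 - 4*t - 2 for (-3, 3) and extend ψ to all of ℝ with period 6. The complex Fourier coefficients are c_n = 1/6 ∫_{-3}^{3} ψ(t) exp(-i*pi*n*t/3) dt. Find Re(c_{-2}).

Since ψ is real-valued, Re(c_{-2}) = 1/6 ∫_{-3}^{3} ψ(t) cos(-2*pi*t/3) dt = a_{2}/2.
Integrating by parts twice (tabular method), an antiderivative of (-t**2 - 4*t - 2) cos(-2*pi*t/3) is -3*t**2*sin(2*pi*t/3)/(2*pi) - 6*t*sin(2*pi*t/3)/pi - 9*t*cos(2*pi*t/3)/(2*pi**2) - 3*sin(2*pi*t/3)/pi + 27*sin(2*pi*t/3)/(4*pi**3) - 9*cos(2*pi*t/3)/pi**2; evaluating from -3 to 3: ∫_{-3}^{3} (-t**2 - 4*t - 2) cos(-2*pi*t/3) dt = (-45/(2*pi**2)) - (9/(2*pi**2)) = -27/pi**2.
Hence Re(c_{-2}) = (1/6)·(-27/pi**2) = -9/(2*pi**2).

-9/(2*pi**2)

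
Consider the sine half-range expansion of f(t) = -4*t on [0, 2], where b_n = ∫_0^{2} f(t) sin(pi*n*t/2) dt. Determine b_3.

-16/(3*pi)

b_3 = ∫_0^{2} (-4*t) sin(3*pi*t/2) dt.
Integrating by parts (boundary term plus one more integral), an antiderivative of (-4*t) sin(3*pi*t/2) is 8*t*cos(3*pi*t/2)/(3*pi) - 16*sin(3*pi*t/2)/(9*pi**2); evaluating from 0 to 2: ∫_{0}^{2} (-4*t) sin(3*pi*t/2) dt = (-16/(3*pi)) - (0) = -16/(3*pi).
Hence b_3 = -16/(3*pi).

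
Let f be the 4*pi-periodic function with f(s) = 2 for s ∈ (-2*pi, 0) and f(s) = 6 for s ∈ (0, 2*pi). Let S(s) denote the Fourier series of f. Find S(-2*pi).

At s = -2*pi the one-sided limits are f(-2*pi^-) = 6 and f(-2*pi^+) = 2.
By Dirichlet's theorem the series converges to their average, [(6) + (2)]/2 = 4.

4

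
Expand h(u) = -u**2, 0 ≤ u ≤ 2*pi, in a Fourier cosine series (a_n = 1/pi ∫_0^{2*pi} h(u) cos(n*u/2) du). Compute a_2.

-4

a_2 = 1/pi ∫_0^{2*pi} (-u**2) cos(u) du.
Integrating by parts twice (tabular method), an antiderivative of (-u**2) cos(u) is -u**2*sin(u) - 2*u*cos(u) + 2*sin(u); evaluating from 0 to 2*pi: ∫_{0}^{2*pi} (-u**2) cos(u) du = (-4*pi) - (0) = -4*pi.
Hence a_2 = (1/pi)·(-4*pi) = -4.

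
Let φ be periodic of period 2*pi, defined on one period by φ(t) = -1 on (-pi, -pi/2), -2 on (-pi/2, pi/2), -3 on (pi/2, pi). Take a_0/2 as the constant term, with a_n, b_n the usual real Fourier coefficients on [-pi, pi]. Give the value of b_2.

b_2 = 1/pi ∫_{-pi}^{pi} φ(t) sin(2*t) dt.
Split the integral at the breakpoints.
Directly, an antiderivative of (-1) sin(2*t) is cos(2*t)/2; evaluating from -pi to -pi/2: ∫_{-pi}^{-pi/2} (-1) sin(2*t) dt = (-1/2) - (1/2) = -1.
Directly, an antiderivative of (-2) sin(2*t) is cos(2*t); evaluating from -pi/2 to pi/2: ∫_{-pi/2}^{pi/2} (-2) sin(2*t) dt = (-1) - (-1) = 0.
Directly, an antiderivative of (-3) sin(2*t) is 3*cos(2*t)/2; evaluating from pi/2 to pi: ∫_{pi/2}^{pi} (-3) sin(2*t) dt = (3/2) - (-3/2) = 3.
Summing the pieces and multiplying by (1/pi) gives b_2 = 2/pi.

2/pi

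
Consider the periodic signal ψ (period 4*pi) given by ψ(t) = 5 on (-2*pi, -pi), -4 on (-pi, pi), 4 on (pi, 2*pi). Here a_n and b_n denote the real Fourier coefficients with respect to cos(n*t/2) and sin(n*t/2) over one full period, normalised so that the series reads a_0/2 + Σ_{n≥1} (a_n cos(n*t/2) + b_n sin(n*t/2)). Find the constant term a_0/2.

1/4

a_0 = (1/(2*pi)) ∫_{-2*pi}^{2*pi} ψ(t) dt = (1/(2*pi)) · (pi) = 1/2.
So the constant term a_0/2 = 1/4.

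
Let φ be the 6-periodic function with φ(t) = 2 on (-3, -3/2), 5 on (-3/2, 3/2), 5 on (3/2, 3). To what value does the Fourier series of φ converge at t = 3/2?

5

φ is continuous at t = 3/2 with value 5, so the series converges to 5 there.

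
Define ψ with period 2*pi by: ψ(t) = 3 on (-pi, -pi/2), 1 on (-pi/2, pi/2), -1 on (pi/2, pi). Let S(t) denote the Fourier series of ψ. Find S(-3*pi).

1

t = -3*pi differs from t = -pi by -1 full period(s), and the series is 2*pi-periodic.
At t = -pi the one-sided limits are ψ(-pi^-) = -1 and ψ(-pi^+) = 3.
By Dirichlet's theorem the series converges to their average, [(-1) + (3)]/2 = 1.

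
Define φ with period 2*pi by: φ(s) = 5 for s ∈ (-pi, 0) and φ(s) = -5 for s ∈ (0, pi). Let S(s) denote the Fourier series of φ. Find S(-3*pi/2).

s = -3*pi/2 differs from s = pi/2 by -1 full period(s), and the series is 2*pi-periodic.
φ is continuous at s = pi/2 with value -5, so the series converges to -5 there.

-5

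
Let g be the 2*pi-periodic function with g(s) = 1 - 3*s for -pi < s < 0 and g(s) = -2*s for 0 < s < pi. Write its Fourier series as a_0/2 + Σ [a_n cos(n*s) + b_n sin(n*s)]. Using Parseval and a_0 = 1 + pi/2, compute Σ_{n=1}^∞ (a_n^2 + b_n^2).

1/2 + 5*pi/2 + 101*pi**2/24

Parseval: a_0^2/2 + Σ_{n≥1} (a_n^2+b_n^2) = 1/pi ∫_{-pi}^{pi} g(s)^2 ds = 1 + 3*pi + 13*pi**2/3.
Subtract a_0^2/2 = (2 + pi)**2/8: Σ (a_n^2+b_n^2) = 1/2 + 5*pi/2 + 101*pi**2/24.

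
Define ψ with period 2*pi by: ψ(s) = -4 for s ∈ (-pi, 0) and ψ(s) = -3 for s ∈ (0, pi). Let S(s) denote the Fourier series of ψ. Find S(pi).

At s = pi the one-sided limits are ψ(pi^-) = -3 and ψ(pi^+) = -4.
By Dirichlet's theorem the series converges to their average, [(-3) + (-4)]/2 = -7/2.

-7/2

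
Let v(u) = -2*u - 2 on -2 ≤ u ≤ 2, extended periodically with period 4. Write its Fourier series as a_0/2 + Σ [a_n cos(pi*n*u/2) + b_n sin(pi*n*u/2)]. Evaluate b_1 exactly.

b_1 = 1/2 ∫_{-2}^{2} v(u) sin(pi*u/2) du.
Integrating by parts (boundary term plus one more integral), an antiderivative of (-2*u - 2) sin(pi*u/2) is 4*u*cos(pi*u/2)/pi - 8*sin(pi*u/2)/pi**2 + 4*cos(pi*u/2)/pi; evaluating from -2 to 2: ∫_{-2}^{2} (-2*u - 2) sin(pi*u/2) du = (-12/pi) - (4/pi) = -16/pi.
Hence b_1 = (1/2)·(-16/pi) = -8/pi.

-8/pi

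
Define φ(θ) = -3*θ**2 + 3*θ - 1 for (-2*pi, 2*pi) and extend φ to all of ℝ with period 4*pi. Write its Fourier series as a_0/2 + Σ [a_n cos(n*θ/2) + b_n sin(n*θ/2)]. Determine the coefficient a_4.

-3

a_4 = (1/(2*pi)) ∫_{-2*pi}^{2*pi} φ(θ) cos(2*θ) dθ.
Integrating by parts twice (tabular method), an antiderivative of (-3*θ**2 + 3*θ - 1) cos(2*θ) is -3*θ**2*sin(2*θ)/2 + 3*θ*sin(2*θ)/2 - 3*θ*cos(2*θ)/2 + sin(2*θ)/4 + 3*cos(2*θ)/4; evaluating from -2*pi to 2*pi: ∫_{-2*pi}^{2*pi} (-3*θ**2 + 3*θ - 1) cos(2*θ) dθ = (3/4 - 3*pi) - (3/4 + 3*pi) = -6*pi.
Hence a_4 = (1/(2*pi))·(-6*pi) = -3.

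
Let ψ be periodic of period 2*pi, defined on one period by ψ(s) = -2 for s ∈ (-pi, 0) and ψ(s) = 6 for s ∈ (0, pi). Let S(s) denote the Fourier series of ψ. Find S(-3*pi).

2

s = -3*pi differs from s = pi by -2 full period(s), and the series is 2*pi-periodic.
At s = pi the one-sided limits are ψ(pi^-) = 6 and ψ(pi^+) = -2.
By Dirichlet's theorem the series converges to their average, [(6) + (-2)]/2 = 2.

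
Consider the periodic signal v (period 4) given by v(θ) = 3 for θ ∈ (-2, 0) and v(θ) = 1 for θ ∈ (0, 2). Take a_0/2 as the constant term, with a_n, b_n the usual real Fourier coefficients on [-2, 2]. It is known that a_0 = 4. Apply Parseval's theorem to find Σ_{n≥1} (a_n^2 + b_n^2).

Parseval: a_0^2/2 + Σ_{n≥1} (a_n^2+b_n^2) = 1/2 ∫_{-2}^{2} v(θ)^2 dθ = 10.
Subtract a_0^2/2 = 8: Σ (a_n^2+b_n^2) = 2.

2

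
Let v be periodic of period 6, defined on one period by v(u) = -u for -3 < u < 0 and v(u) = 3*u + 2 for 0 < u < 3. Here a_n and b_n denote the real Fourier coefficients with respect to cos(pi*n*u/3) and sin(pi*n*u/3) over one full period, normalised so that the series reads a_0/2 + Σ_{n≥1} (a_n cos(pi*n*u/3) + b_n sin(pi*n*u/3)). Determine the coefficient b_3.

10/(3*pi)

b_3 = 1/3 ∫_{-3}^{3} v(u) sin(pi*u) du.
Split the integral at the breakpoints.
Integrating by parts (boundary term plus one more integral), an antiderivative of (-u) sin(pi*u) is u*cos(pi*u)/pi - sin(pi*u)/pi**2; evaluating from -3 to 0: ∫_{-3}^{0} (-u) sin(pi*u) du = (0) - (3/pi) = -3/pi.
Integrating by parts (boundary term plus one more integral), an antiderivative of (3*u + 2) sin(pi*u) is -3*u*cos(pi*u)/pi + 3*sin(pi*u)/pi**2 - 2*cos(pi*u)/pi; evaluating from 0 to 3: ∫_{0}^{3} (3*u + 2) sin(pi*u) du = (11/pi) - (-2/pi) = 13/pi.
Summing the pieces and multiplying by (1/3) gives b_3 = 10/(3*pi).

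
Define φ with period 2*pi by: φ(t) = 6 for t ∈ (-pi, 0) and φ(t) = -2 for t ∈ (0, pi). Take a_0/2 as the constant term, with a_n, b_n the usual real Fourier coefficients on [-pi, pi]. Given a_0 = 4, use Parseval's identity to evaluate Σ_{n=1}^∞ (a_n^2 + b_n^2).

Parseval: a_0^2/2 + Σ_{n≥1} (a_n^2+b_n^2) = 1/pi ∫_{-pi}^{pi} φ(t)^2 dt = 40.
Subtract a_0^2/2 = 8: Σ (a_n^2+b_n^2) = 32.

32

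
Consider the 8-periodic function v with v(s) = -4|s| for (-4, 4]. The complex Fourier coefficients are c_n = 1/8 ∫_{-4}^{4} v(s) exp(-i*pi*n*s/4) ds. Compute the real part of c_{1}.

32/pi**2

Since v is real-valued, Re(c_{1}) = 1/8 ∫_{-4}^{4} v(s) cos(pi*s/4) ds = a_{1}/2.
v is even and cos(pi*s/4) is even, so the integrand is even: ∫_{-4}^{4} v(s) cos(pi*s/4) ds = 2∫_0^{4} v(s) cos(pi*s/4) ds.
Integrating by parts (boundary term plus one more integral), an antiderivative of (-4*s) cos(pi*s/4) is -16*s*sin(pi*s/4)/pi - 64*cos(pi*s/4)/pi**2; evaluating from 0 to 4: ∫_{0}^{4} (-4*s) cos(pi*s/4) ds = (64/pi**2) - (-64/pi**2) = 128/pi**2.
So ∫_{-4}^{4} v(s) cos(pi*s/4) ds = 256/pi**2.
Hence Re(c_{1}) = (1/8)·(256/pi**2) = 32/pi**2.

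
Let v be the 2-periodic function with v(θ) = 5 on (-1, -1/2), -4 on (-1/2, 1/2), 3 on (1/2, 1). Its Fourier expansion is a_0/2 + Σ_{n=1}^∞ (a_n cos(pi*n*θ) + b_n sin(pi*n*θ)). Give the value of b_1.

b_1 = ∫_{-1}^{1} v(θ) sin(pi*θ) dθ.
Split the integral at the breakpoints.
Directly, an antiderivative of (5) sin(pi*θ) is -5*cos(pi*θ)/pi; evaluating from -1 to -1/2: ∫_{-1}^{-1/2} (5) sin(pi*θ) dθ = (0) - (5/pi) = -5/pi.
Directly, an antiderivative of (-4) sin(pi*θ) is 4*cos(pi*θ)/pi; evaluating from -1/2 to 1/2: ∫_{-1/2}^{1/2} (-4) sin(pi*θ) dθ = (0) - (0) = 0.
Directly, an antiderivative of (3) sin(pi*θ) is -3*cos(pi*θ)/pi; evaluating from 1/2 to 1: ∫_{1/2}^{1} (3) sin(pi*θ) dθ = (3/pi) - (0) = 3/pi.
Summing the pieces gives b_1 = -2/pi.

-2/pi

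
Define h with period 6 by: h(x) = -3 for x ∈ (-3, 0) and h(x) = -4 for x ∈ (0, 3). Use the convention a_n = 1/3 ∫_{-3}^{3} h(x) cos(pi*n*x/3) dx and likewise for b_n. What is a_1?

a_1 = 1/3 ∫_{-3}^{3} h(x) cos(pi*x/3) dx.
Split the integral at the breakpoints.
Directly, an antiderivative of (-3) cos(pi*x/3) is -9*sin(pi*x/3)/pi; evaluating from -3 to 0: ∫_{-3}^{0} (-3) cos(pi*x/3) dx = (0) - (0) = 0.
Directly, an antiderivative of (-4) cos(pi*x/3) is -12*sin(pi*x/3)/pi; evaluating from 0 to 3: ∫_{0}^{3} (-4) cos(pi*x/3) dx = (0) - (0) = 0.
Summing the pieces and multiplying by (1/3) gives a_1 = 0.

0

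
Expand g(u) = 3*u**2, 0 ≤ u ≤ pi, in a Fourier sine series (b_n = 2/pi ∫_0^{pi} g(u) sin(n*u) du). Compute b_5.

6*(-4 + 25*pi**2)/(125*pi)

b_5 = 2/pi ∫_0^{pi} (3*u**2) sin(5*u) du.
Integrating by parts twice (tabular method), an antiderivative of (3*u**2) sin(5*u) is -3*u**2*cos(5*u)/5 + 6*u*sin(5*u)/25 + 6*cos(5*u)/125; evaluating from 0 to pi: ∫_{0}^{pi} (3*u**2) sin(5*u) du = (-6/125 + 3*pi**2/5) - (6/125) = -12/125 + 3*pi**2/5.
Hence b_5 = (2/pi)·(-12/125 + 3*pi**2/5) = 6*(-4 + 25*pi**2)/(125*pi).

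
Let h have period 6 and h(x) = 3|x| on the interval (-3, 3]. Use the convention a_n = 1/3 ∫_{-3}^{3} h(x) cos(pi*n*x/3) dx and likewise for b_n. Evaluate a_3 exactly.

-4/pi**2

a_3 = 1/3 ∫_{-3}^{3} h(x) cos(pi*x) dx.
h is even and cos(pi*x) is even, so the integrand is even and a_3 = 2/3 ∫_0^{3} h(x) cos(pi*x) dx.
Integrating by parts (boundary term plus one more integral), an antiderivative of (3*x) cos(pi*x) is 3*x*sin(pi*x)/pi + 3*cos(pi*x)/pi**2; evaluating from 0 to 3: ∫_{0}^{3} (3*x) cos(pi*x) dx = (-3/pi**2) - (3/pi**2) = -6/pi**2.
Hence a_3 = (2/3)·(-6/pi**2) = -4/pi**2.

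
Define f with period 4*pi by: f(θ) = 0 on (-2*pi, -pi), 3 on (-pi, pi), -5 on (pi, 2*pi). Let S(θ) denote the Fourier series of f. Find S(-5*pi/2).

-5

θ = -5*pi/2 differs from θ = 3*pi/2 by -1 full period(s), and the series is 4*pi-periodic.
f is continuous at θ = 3*pi/2 with value -5, so the series converges to -5 there.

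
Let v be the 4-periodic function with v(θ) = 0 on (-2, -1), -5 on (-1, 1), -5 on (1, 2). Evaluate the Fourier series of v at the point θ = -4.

-5

θ = -4 differs from θ = 0 by -1 full period(s), and the series is 4-periodic.
v is continuous at θ = 0 with value -5, so the series converges to -5 there.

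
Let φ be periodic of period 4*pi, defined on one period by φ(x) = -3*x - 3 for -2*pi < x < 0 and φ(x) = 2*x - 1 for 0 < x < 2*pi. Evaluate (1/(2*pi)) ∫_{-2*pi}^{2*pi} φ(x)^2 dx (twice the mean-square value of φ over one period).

(1/(2*pi)) ∫_{-2*pi}^{2*pi} φ(x)^2 dx = (1/(2*pi)) · (4*pi*(-33*pi + 15 + 26*pi**2)/3) = -22*pi + 10 + 52*pi**2/3.

-22*pi + 10 + 52*pi**2/3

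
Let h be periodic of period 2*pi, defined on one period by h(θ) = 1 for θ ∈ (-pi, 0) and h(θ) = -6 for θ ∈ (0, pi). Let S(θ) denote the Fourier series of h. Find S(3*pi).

θ = 3*pi differs from θ = -pi by 2 full period(s), and the series is 2*pi-periodic.
At θ = -pi the one-sided limits are h(-pi^-) = -6 and h(-pi^+) = 1.
By Dirichlet's theorem the series converges to their average, [(-6) + (1)]/2 = -5/2.

-5/2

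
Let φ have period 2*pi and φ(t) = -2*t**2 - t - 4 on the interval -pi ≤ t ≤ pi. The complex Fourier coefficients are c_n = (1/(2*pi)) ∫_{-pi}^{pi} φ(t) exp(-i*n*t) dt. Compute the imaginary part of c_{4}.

Since φ is real-valued, Im(c_{4}) = -(1/(2*pi)) ∫_{-pi}^{pi} φ(t) sin(4*t) dt = -b_{4}/2.
Integrating by parts twice (tabular method), an antiderivative of (-2*t**2 - t - 4) sin(4*t) is t**2*cos(4*t)/2 - t*sin(4*t)/4 + t*cos(4*t)/4 - sin(4*t)/16 + 15*cos(4*t)/16; evaluating from -pi to pi: ∫_{-pi}^{pi} (-2*t**2 - t - 4) sin(4*t) dt = (pi/4 + 15/16 + pi**2/2) - (-pi/4 + 15/16 + pi**2/2) = pi/2.
Hence Im(c_{4}) = (-1/(2*pi))·(pi/2) = -1/4.

-1/4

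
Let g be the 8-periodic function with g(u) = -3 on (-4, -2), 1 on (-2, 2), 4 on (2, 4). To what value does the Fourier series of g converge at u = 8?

u = 8 differs from u = 0 by 1 full period(s), and the series is 8-periodic.
g is continuous at u = 0 with value 1, so the series converges to 1 there.

1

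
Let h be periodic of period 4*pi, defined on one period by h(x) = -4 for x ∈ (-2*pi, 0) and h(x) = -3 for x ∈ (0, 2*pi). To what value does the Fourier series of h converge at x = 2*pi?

At x = 2*pi the one-sided limits are h(2*pi^-) = -3 and h(2*pi^+) = -4.
By Dirichlet's theorem the series converges to their average, [(-3) + (-4)]/2 = -7/2.

-7/2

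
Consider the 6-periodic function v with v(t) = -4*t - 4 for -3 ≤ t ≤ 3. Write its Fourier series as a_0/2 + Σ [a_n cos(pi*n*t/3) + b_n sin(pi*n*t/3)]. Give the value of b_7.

-24/(7*pi)

b_7 = 1/3 ∫_{-3}^{3} v(t) sin(7*pi*t/3) dt.
Integrating by parts (boundary term plus one more integral), an antiderivative of (-4*t - 4) sin(7*pi*t/3) is 12*t*cos(7*pi*t/3)/(7*pi) - 36*sin(7*pi*t/3)/(49*pi**2) + 12*cos(7*pi*t/3)/(7*pi); evaluating from -3 to 3: ∫_{-3}^{3} (-4*t - 4) sin(7*pi*t/3) dt = (-48/(7*pi)) - (24/(7*pi)) = -72/(7*pi).
Hence b_7 = (1/3)·(-72/(7*pi)) = -24/(7*pi).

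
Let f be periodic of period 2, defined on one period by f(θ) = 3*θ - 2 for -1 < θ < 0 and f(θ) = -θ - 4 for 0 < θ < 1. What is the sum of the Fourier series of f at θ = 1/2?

-9/2

f is continuous at θ = 1/2 with value -9/2, so the series converges to -9/2 there.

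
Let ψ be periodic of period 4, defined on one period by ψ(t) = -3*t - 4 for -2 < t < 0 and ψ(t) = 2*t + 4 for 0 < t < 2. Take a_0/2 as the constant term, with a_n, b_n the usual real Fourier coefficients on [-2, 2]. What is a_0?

a_0 = 1/2 ∫_{-2}^{2} ψ(t) dt = 1/2 · (10) = 5.

5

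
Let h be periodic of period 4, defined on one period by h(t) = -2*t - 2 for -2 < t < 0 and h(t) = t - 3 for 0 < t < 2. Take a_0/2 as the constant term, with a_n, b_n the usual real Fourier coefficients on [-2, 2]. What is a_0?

-2

a_0 = 1/2 ∫_{-2}^{2} h(t) dt = 1/2 · (-4) = -2.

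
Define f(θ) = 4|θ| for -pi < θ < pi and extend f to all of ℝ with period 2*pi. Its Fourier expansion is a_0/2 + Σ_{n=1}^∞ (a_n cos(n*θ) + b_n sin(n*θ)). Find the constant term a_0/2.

a_0 = 1/pi ∫_{-pi}^{pi} f(θ) dθ = 1/pi · (4*pi**2) = 4*pi.
So the constant term a_0/2 = 2*pi.

2*pi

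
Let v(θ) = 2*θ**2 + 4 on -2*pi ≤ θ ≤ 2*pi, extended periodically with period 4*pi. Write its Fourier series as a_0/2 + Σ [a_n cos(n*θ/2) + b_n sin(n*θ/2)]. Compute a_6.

a_6 = (1/(2*pi)) ∫_{-2*pi}^{2*pi} v(θ) cos(3*θ) dθ.
v is even and cos(3*θ) is even, so the integrand is even and a_6 = 1/pi ∫_0^{2*pi} v(θ) cos(3*θ) dθ.
Integrating by parts twice (tabular method), an antiderivative of (2*θ**2 + 4) cos(3*θ) is 2*θ**2*sin(3*θ)/3 + 4*θ*cos(3*θ)/9 + 32*sin(3*θ)/27; evaluating from 0 to 2*pi: ∫_{0}^{2*pi} (2*θ**2 + 4) cos(3*θ) dθ = (8*pi/9) - (0) = 8*pi/9.
Hence a_6 = (1/pi)·(8*pi/9) = 8/9.

8/9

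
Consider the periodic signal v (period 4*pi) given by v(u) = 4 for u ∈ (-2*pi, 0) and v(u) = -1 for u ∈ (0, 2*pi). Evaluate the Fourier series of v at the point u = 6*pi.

3/2

u = 6*pi differs from u = 2*pi by 1 full period(s), and the series is 4*pi-periodic.
At u = 2*pi the one-sided limits are v(2*pi^-) = -1 and v(2*pi^+) = 4.
By Dirichlet's theorem the series converges to their average, [(-1) + (4)]/2 = 3/2.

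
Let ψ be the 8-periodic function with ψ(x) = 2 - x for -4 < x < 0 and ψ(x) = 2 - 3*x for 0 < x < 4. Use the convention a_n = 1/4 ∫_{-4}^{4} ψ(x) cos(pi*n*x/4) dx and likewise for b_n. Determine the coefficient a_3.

16/(9*pi**2)

a_3 = 1/4 ∫_{-4}^{4} ψ(x) cos(3*pi*x/4) dx.
Split the integral at the breakpoints.
Integrating by parts (boundary term plus one more integral), an antiderivative of (2 - x) cos(3*pi*x/4) is -4*x*sin(3*pi*x/4)/(3*pi) + 8*sin(3*pi*x/4)/(3*pi) - 16*cos(3*pi*x/4)/(9*pi**2); evaluating from -4 to 0: ∫_{-4}^{0} (2 - x) cos(3*pi*x/4) dx = (-16/(9*pi**2)) - (16/(9*pi**2)) = -32/(9*pi**2).
Integrating by parts (boundary term plus one more integral), an antiderivative of (2 - 3*x) cos(3*pi*x/4) is -4*x*sin(3*pi*x/4)/pi + 8*sin(3*pi*x/4)/(3*pi) - 16*cos(3*pi*x/4)/(3*pi**2); evaluating from 0 to 4: ∫_{0}^{4} (2 - 3*x) cos(3*pi*x/4) dx = (16/(3*pi**2)) - (-16/(3*pi**2)) = 32/(3*pi**2).
Summing the pieces and multiplying by (1/4) gives a_3 = 16/(9*pi**2).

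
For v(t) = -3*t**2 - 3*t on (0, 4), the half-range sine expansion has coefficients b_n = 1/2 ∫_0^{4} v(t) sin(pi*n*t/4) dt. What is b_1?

b_1 = 1/2 ∫_0^{4} (-3*t**2 - 3*t) sin(pi*t/4) dt.
Integrating by parts twice (tabular method), an antiderivative of (-3*t**2 - 3*t) sin(pi*t/4) is 12*t**2*cos(pi*t/4)/pi - 96*t*sin(pi*t/4)/pi**2 + 12*t*cos(pi*t/4)/pi - 48*sin(pi*t/4)/pi**2 - 384*cos(pi*t/4)/pi**3; evaluating from 0 to 4: ∫_{0}^{4} (-3*t**2 - 3*t) sin(pi*t/4) dt = (-240/pi + 384/pi**3) - (-384/pi**3) = -240/pi + 768/pi**3.
Hence b_1 = (1/2)·(-240/pi + 768/pi**3) = -120/pi + 384/pi**3.

-120/pi + 384/pi**3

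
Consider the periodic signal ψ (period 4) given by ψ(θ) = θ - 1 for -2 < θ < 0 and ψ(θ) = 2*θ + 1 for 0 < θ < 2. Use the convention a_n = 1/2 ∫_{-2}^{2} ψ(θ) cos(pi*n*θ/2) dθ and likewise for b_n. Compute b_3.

10/(3*pi)

b_3 = 1/2 ∫_{-2}^{2} ψ(θ) sin(3*pi*θ/2) dθ.
Split the integral at the breakpoints.
Integrating by parts (boundary term plus one more integral), an antiderivative of (θ - 1) sin(3*pi*θ/2) is -2*θ*cos(3*pi*θ/2)/(3*pi) + 4*sin(3*pi*θ/2)/(9*pi**2) + 2*cos(3*pi*θ/2)/(3*pi); evaluating from -2 to 0: ∫_{-2}^{0} (θ - 1) sin(3*pi*θ/2) dθ = (2/(3*pi)) - (-2/pi) = 8/(3*pi).
Integrating by parts (boundary term plus one more integral), an antiderivative of (2*θ + 1) sin(3*pi*θ/2) is -4*θ*cos(3*pi*θ/2)/(3*pi) + 8*sin(3*pi*θ/2)/(9*pi**2) - 2*cos(3*pi*θ/2)/(3*pi); evaluating from 0 to 2: ∫_{0}^{2} (2*θ + 1) sin(3*pi*θ/2) dθ = (10/(3*pi)) - (-2/(3*pi)) = 4/pi.
Summing the pieces and multiplying by (1/2) gives b_3 = 10/(3*pi).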